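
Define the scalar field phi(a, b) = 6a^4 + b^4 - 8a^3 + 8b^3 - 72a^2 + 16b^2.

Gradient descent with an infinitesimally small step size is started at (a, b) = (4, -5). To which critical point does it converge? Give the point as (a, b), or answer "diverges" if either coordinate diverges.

(3, -4)

phi is separable, so gradient descent decouples: a follows -∂phi/∂a, b follows -∂phi/∂b.
∂phi/∂a = 24a(a - 3)(a + 2); at a=4 this is 576, so a decreases.
∂phi/∂b = 4b(b + 2)(b + 4); at b=-5 this is -60, so b increases.
a converges to its nearest critical value 3 (a local min of the a-part); b converges to -4. The iterate converges to (3, -4).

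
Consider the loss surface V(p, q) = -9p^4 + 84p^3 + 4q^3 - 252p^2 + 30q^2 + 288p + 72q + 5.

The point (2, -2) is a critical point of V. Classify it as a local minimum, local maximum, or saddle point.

The mixed partial ∂²V/∂p∂q is 0, so the Hessian at any point is diag(V_pp, V_qq) = diag(36(-3p^2 + 14p - 14), 12(2q + 5)).
At (2, -2): H = diag(72, 12).
Both eigenvalues are positive, so H is positive definite: a local minimum.

local minimum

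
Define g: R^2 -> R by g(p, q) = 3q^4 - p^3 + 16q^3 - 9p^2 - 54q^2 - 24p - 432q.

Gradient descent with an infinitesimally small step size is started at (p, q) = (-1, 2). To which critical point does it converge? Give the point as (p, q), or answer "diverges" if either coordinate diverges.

g is separable, so gradient descent decouples: p follows -∂g/∂p, q follows -∂g/∂q.
∂g/∂p = -3(p + 2)(p + 4); at p=-1 this is -9, so p increases.
∂g/∂q = 12(q - 3)(q + 3)(q + 4); at q=2 this is -360, so q increases.
The p-coordinate has no critical point in that direction and runs off to infinity.

diverges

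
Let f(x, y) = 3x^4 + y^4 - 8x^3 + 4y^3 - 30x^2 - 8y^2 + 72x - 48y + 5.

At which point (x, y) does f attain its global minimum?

f(x,y) separates as P(x) + Q(y) + 5, so its minimum is min P + min Q + 5.
P'(x) = 12(x - 3)(x - 1)(x + 2) vanishes at x ∈ {-2, 1, 3}; Q'(y) = 4(y - 2)(y + 2)(y + 3) vanishes at y ∈ {-3, -2, 2}.
Local minima of P (where P''>0): P(-2)=-152, P(3)=-27. Local minima of Q: Q(-3)=45, Q(2)=-80.
So the global minimum of f is P(-2) + Q(2) + 5 = -152 − 80 + 5 = -227, attained at (-2, 2).

(-2, 2)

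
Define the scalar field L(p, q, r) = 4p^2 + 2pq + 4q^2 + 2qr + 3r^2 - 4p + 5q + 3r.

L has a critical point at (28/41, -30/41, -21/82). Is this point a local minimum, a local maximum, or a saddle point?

The Hessian is constant: H = [[8, 2, 0], [2, 8, 2], [0, 2, 6]].
Leading principal minors: Δ₁ = 8, Δ₂ = 60, Δ₃ = 328.
All leading minors are positive, so H is positive definite: a local minimum.

local minimum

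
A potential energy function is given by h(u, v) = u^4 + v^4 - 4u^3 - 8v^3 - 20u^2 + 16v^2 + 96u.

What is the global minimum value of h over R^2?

-279

h(u,v) separates as P(u) + Q(v), so its minimum is min P + min Q.
P'(u) = 4(u - 4)(u - 2)(u + 3) vanishes at u ∈ {-3, 2, 4}; Q'(v) = 4v(v - 4)(v - 2) vanishes at v ∈ {0, 2, 4}.
Local minima of P (where P''>0): P(-3)=-279, P(4)=64. Local minima of Q: Q(0)=0, Q(4)=0.
So the global minimum of h is P(-3) + Q(0) = -279 + 0 = -279, attained at (-3, 0).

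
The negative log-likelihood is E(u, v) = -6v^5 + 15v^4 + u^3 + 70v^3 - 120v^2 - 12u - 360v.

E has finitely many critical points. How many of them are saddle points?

E separates as a function of u plus a function of v, so ∇E=0 decouples.
∂E/∂u = 3(u - 2)(u + 2) = 0 at u ∈ {-2, 2}; ∂E/∂v = -30(v - 3)(v - 2)(v + 1)(v + 2) = 0 at v ∈ {-2, -1, 2, 3}.
The Hessian is diagonal: diag(E_uu, E_vv). Second derivatives: E_uu(-2)=-12, E_uu(2)=12; E_vv(-2)=600, E_vv(-1)=-360, E_vv(2)=360, E_vv(3)=-600.
Saddle points occur where the two diagonal entries have opposite signs: (-2, -2), (-2, 2), (2, -1), (2, 3). Count: 4.

4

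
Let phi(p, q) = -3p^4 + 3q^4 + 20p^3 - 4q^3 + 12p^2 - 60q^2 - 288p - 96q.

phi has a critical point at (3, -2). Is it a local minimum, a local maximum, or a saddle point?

local minimum

The mixed partial ∂²phi/∂p∂q is 0, so the Hessian at any point is diag(phi_pp, phi_qq) = diag(12(-3p^2 + 10p + 2), 12(3q^2 - 2q - 10)).
At (3, -2): H = diag(60, 72).
Both eigenvalues are positive, so H is positive definite: a local minimum.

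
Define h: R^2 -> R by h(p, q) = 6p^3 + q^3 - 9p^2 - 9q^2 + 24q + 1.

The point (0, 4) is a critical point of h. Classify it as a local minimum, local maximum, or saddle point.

The mixed partial ∂²h/∂p∂q is 0, so the Hessian at any point is diag(h_pp, h_qq) = diag(18(2p - 1), 6(q - 3)).
At (0, 4): H = diag(-18, 6).
The eigenvalues have opposite signs, so H is indefinite: a saddle point.

saddle point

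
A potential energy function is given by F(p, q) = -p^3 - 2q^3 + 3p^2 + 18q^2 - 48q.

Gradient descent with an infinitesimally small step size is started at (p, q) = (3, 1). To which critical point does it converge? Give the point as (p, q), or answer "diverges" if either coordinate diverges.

diverges

F is separable, so gradient descent decouples: p follows -∂F/∂p, q follows -∂F/∂q.
∂F/∂p = -3p(p - 2); at p=3 this is -9, so p increases.
∂F/∂q = -6(q - 4)(q - 2); at q=1 this is -18, so q increases.
The p-coordinate has no critical point in that direction and runs off to infinity.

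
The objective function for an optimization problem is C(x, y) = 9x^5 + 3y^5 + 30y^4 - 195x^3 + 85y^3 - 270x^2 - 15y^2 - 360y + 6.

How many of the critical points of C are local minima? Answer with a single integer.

C separates as a function of x plus a function of y, so ∇C=0 decouples.
∂C/∂x = 45x(x - 4)(x + 1)(x + 3) = 0 at x ∈ {-3, -1, 0, 4}; ∂C/∂y = 15(y - 1)(y + 2)(y + 3)(y + 4) = 0 at y ∈ {-4, -3, -2, 1}.
The Hessian is diagonal: diag(C_xx, C_yy). Second derivatives: C_xx(-3)=-1890, C_xx(-1)=450, C_xx(0)=-540, C_xx(4)=6300; C_yy(-4)=-150, C_yy(-3)=60, C_yy(-2)=-90, C_yy(1)=900.
Local minima occur where both diagonal entries positive: (-1, -3), (-1, 1), (4, -3), (4, 1). Count: 4.

4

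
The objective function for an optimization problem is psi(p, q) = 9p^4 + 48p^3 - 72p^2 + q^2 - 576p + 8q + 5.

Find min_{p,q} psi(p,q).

psi(p,q) separates as A(p) + B(q) + 5, so its minimum is min A + min B + 5.
A'(p) = 36(p - 2)(p + 2)(p + 4) vanishes at p ∈ {-4, -2, 2}; B'(q) = 2q + 8 vanishes at q ∈ {-4}.
Local minima of A (where A''>0): A(-4)=384, A(2)=-912. Local minima of B: B(-4)=-16.
So the global minimum of psi is A(2) + B(-4) + 5 = -912 − 16 + 5 = -923, attained at (2, -4).

-923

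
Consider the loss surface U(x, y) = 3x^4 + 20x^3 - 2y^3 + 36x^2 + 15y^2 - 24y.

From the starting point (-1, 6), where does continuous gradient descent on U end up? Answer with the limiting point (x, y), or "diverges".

U is separable, so gradient descent decouples: x follows -∂U/∂x, y follows -∂U/∂y.
∂U/∂x = 12x(x + 2)(x + 3); at x=-1 this is -24, so x increases.
∂U/∂y = -6(y - 4)(y - 1); at y=6 this is -60, so y increases.
The y-coordinate has no critical point in that direction and runs off to infinity.

diverges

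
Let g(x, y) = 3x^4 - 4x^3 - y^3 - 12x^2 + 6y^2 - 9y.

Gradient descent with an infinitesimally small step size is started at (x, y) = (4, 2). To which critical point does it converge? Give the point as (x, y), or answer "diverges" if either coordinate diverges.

g is separable, so gradient descent decouples: x follows -∂g/∂x, y follows -∂g/∂y.
∂g/∂x = 12x(x - 2)(x + 1); at x=4 this is 480, so x decreases.
∂g/∂y = -3(y - 3)(y - 1); at y=2 this is 3, so y decreases.
x converges to its nearest critical value 2 (a local min of the x-part); y converges to 1. The iterate converges to (2, 1).

(2, 1)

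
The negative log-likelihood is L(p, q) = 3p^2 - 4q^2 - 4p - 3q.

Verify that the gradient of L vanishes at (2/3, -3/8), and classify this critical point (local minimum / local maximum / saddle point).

∇L = (6p - 4, -8q - 3); substituting (2/3, -3/8) gives ∇L = (0, 0), so (2/3, -3/8) is indeed a critical point.
The Hessian of L is constant: H = [[6, 0], [0, -8]].
det(H) = 6·(-8) − 0² = -48.
Since det(H) < 0, H is indefinite and the critical point is a saddle point.

saddle point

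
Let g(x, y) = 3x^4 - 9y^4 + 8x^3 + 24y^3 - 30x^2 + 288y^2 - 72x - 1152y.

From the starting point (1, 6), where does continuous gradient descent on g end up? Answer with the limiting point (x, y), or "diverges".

g is separable, so gradient descent decouples: x follows -∂g/∂x, y follows -∂g/∂y.
∂g/∂x = 12(x - 2)(x + 1)(x + 3); at x=1 this is -96, so x increases.
∂g/∂y = -36(y - 4)(y - 2)(y + 4); at y=6 this is -2880, so y increases.
The y-coordinate has no critical point in that direction and runs off to infinity.

diverges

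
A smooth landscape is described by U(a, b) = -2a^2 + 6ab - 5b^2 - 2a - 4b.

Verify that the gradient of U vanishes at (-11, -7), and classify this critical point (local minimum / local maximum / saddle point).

local maximum

∇U = (-4a + 6b - 2, 6a - 10b - 4); substituting (-11, -7) gives ∇U = (0, 0), so (-11, -7) is indeed a critical point.
The Hessian of U is constant: H = [[-4, 6], [6, -10]].
det(H) = (-4)·(-10) − 6² = 4.
det(H) > 0 and tr(H) = -14 < 0, so H is negative definite and the point is a local maximum.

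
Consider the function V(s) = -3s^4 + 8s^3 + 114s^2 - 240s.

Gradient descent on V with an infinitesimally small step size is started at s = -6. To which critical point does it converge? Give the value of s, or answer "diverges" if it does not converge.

V'(s) = -12(s - 5)(s - 1)(s + 4), so V'(-6) = 1848.
Gradient descent moves in the -V' direction, i.e. s is decreasing.
There is no critical point below s=-6, and V' keeps the same sign, so the iterate runs off to −∞.

diverges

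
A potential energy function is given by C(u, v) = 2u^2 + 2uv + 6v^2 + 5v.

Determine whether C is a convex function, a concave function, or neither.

convex

C is quadratic, so its Hessian is the constant matrix H = [[4, 2], [2, 12]].
det(H) = 44, tr(H) = 16.
det(H) > 0 and tr(H) > 0, so H is positive definite everywhere: convex.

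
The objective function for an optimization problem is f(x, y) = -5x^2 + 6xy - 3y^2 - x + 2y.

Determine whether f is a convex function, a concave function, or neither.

f is quadratic, so its Hessian is the constant matrix H = [[-10, 6], [6, -6]].
det(H) = 24, tr(H) = -16.
det(H) > 0 and tr(H) < 0, so H is negative definite everywhere: concave.

concave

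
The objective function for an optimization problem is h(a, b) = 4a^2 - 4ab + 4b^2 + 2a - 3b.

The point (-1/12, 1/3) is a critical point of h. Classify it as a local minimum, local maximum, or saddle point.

The Hessian of h is constant: H = [[8, -4], [-4, 8]].
det(H) = 8·8 − (-4)² = 48.
det(H) > 0 and tr(H) = 16 > 0, so H is positive definite and the point is a local minimum.

local minimum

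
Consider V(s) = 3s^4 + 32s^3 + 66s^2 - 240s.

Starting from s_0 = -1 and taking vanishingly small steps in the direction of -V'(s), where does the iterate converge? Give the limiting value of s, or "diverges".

1

V'(s) = 12(s - 1)(s + 4)(s + 5), so V'(-1) = -288.
Gradient descent moves in the -V' direction, i.e. s is increasing.
The nearest critical point in that direction is s = 1, where V'' = 360 > 0 (a local minimum). The iterate converges there.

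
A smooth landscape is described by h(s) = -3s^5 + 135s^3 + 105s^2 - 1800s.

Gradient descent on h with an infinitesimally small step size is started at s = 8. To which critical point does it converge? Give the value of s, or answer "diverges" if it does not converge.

diverges

h'(s) = -15(s - 5)(s - 2)(s + 3)(s + 4), so h'(8) = -35640.
Gradient descent moves in the -h' direction, i.e. s is increasing.
There is no critical point above s=8, and h' keeps the same sign, so the iterate runs off to +∞.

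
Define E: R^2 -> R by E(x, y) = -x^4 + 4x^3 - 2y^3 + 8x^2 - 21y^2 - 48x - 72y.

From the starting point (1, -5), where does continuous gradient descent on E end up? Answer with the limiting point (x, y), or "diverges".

E is separable, so gradient descent decouples: x follows -∂E/∂x, y follows -∂E/∂y.
∂E/∂x = -4(x - 3)(x - 2)(x + 2); at x=1 this is -24, so x increases.
∂E/∂y = -6(y + 3)(y + 4); at y=-5 this is -12, so y increases.
x converges to its nearest critical value 2 (a local min of the x-part); y converges to -4. The iterate converges to (2, -4).

(2, -4)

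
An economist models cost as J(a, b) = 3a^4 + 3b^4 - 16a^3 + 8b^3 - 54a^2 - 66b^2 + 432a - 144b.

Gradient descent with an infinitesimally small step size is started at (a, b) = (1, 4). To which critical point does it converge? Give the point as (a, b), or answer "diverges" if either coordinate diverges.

(-3, 3)

J is separable, so gradient descent decouples: a follows -∂J/∂a, b follows -∂J/∂b.
∂J/∂a = 12(a - 4)(a - 3)(a + 3); at a=1 this is 288, so a decreases.
∂J/∂b = 12(b - 3)(b + 1)(b + 4); at b=4 this is 480, so b decreases.
a converges to its nearest critical value -3 (a local min of the a-part); b converges to 3. The iterate converges to (-3, 3).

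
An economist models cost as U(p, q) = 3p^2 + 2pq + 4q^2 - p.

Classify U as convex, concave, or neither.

convex

U is quadratic, so its Hessian is the constant matrix H = [[6, 2], [2, 8]].
det(H) = 44, tr(H) = 14.
det(H) > 0 and tr(H) > 0, so H is positive definite everywhere: convex.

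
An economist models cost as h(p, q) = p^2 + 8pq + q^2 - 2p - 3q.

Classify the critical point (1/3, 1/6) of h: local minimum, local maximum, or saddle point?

saddle point

The Hessian of h is constant: H = [[2, 8], [8, 2]].
det(H) = 2·2 − 8² = -60.
Since det(H) < 0, H is indefinite and the critical point is a saddle point.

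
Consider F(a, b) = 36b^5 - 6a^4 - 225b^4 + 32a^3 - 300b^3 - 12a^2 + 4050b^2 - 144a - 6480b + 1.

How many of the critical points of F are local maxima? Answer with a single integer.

F separates as a function of a plus a function of b, so ∇F=0 decouples.
∂F/∂a = -24(a - 3)(a - 2)(a + 1) = 0 at a ∈ {-1, 2, 3}; ∂F/∂b = 180(b - 4)(b - 3)(b - 1)(b + 3) = 0 at b ∈ {-3, 1, 3, 4}.
The Hessian is diagonal: diag(F_aa, F_bb). Second derivatives: F_aa(-1)=-288, F_aa(2)=72, F_aa(3)=-96; F_bb(-3)=-30240, F_bb(1)=4320, F_bb(3)=-2160, F_bb(4)=3780.
Local maxima occur where both diagonal entries negative: (-1, -3), (-1, 3), (3, -3), (3, 3). Count: 4.

4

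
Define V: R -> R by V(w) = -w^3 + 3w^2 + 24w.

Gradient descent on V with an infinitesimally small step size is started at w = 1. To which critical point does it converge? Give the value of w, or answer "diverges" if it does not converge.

V'(w) = -3(w - 4)(w + 2), so V'(1) = 27.
Gradient descent moves in the -V' direction, i.e. w is decreasing.
The nearest critical point in that direction is w = -2, where V'' = 18 > 0 (a local minimum). The iterate converges there.

-2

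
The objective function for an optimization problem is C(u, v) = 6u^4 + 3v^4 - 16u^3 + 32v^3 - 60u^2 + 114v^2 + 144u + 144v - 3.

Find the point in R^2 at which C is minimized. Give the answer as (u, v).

C(u,v) separates as P(u) + Q(v) − 3, so its minimum is min P + min Q − 3.
P'(u) = 24(u - 3)(u - 1)(u + 2) vanishes at u ∈ {-2, 1, 3}; Q'(v) = 12(v + 1)(v + 3)(v + 4) vanishes at v ∈ {-4, -3, -1}.
Local minima of P (where P''>0): P(-2)=-304, P(3)=-54. Local minima of Q: Q(-4)=-32, Q(-1)=-59.
So the global minimum of C is P(-2) + Q(-1) − 3 = -304 − 59 − 3 = -366, attained at (-2, -1).

(-2, -1)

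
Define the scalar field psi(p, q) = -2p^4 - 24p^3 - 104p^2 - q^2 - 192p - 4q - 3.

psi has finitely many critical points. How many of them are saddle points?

1

psi separates as a function of p plus a function of q, so ∇psi=0 decouples.
∂psi/∂p = -8(p + 2)(p + 3)(p + 4) = 0 at p ∈ {-4, -3, -2}; ∂psi/∂q = -2(q + 2) = 0 at q ∈ {-2}.
The Hessian is diagonal: diag(psi_pp, psi_qq). Second derivatives: psi_pp(-4)=-16, psi_pp(-3)=8, psi_pp(-2)=-16; psi_qq(-2)=-2.
Saddle points occur where the two diagonal entries have opposite signs: (-3, -2). Count: 1.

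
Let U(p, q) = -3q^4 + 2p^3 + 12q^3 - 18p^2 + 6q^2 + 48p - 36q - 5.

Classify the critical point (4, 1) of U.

local minimum

The mixed partial ∂²U/∂p∂q is 0, so the Hessian at any point is diag(U_pp, U_qq) = diag(12(p - 3), 12(-3q^2 + 6q + 1)).
At (4, 1): H = diag(12, 48).
Both eigenvalues are positive, so H is positive definite: a local minimum.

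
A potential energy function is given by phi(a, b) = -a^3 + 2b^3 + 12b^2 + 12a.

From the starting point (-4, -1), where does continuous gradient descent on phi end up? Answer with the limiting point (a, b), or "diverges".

(-2, 0)

phi is separable, so gradient descent decouples: a follows -∂phi/∂a, b follows -∂phi/∂b.
∂phi/∂a = -3(a - 2)(a + 2); at a=-4 this is -36, so a increases.
∂phi/∂b = 6b(b + 4); at b=-1 this is -18, so b increases.
a converges to its nearest critical value -2 (a local min of the a-part); b converges to 0. The iterate converges to (-2, 0).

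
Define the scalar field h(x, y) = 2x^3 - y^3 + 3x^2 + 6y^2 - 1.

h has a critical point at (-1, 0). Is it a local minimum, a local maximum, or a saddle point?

saddle point

The mixed partial ∂²h/∂x∂y is 0, so the Hessian at any point is diag(h_xx, h_yy) = diag(6(2x + 1), 6(-y + 2)).
At (-1, 0): H = diag(-6, 12).
The eigenvalues have opposite signs, so H is indefinite: a saddle point.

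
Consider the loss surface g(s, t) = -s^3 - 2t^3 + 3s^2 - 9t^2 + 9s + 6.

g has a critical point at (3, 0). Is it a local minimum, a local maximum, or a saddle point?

local maximum

The mixed partial ∂²g/∂s∂t is 0, so the Hessian at any point is diag(g_ss, g_tt) = diag(6(-s + 1), -6(2t + 3)).
At (3, 0): H = diag(-12, -18).
Both eigenvalues are negative, so H is negative definite: a local maximum.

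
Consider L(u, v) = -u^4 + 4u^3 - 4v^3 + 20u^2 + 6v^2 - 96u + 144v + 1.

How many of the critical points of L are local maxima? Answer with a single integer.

L separates as a function of u plus a function of v, so ∇L=0 decouples.
∂L/∂u = -4(u - 4)(u - 2)(u + 3) = 0 at u ∈ {-3, 2, 4}; ∂L/∂v = -12(v - 4)(v + 3) = 0 at v ∈ {-3, 4}.
The Hessian is diagonal: diag(L_uu, L_vv). Second derivatives: L_uu(-3)=-140, L_uu(2)=40, L_uu(4)=-56; L_vv(-3)=84, L_vv(4)=-84.
Local maxima occur where both diagonal entries negative: (-3, 4), (4, 4). Count: 2.

2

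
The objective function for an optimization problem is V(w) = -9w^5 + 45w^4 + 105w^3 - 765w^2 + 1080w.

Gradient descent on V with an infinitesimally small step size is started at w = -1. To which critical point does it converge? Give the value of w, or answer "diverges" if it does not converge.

V'(w) = -45(w - 4)(w - 2)(w - 1)(w + 3), so V'(-1) = 2700.
Gradient descent moves in the -V' direction, i.e. w is decreasing.
The nearest critical point in that direction is w = -3, where V'' = 6300 > 0 (a local minimum). The iterate converges there.

-3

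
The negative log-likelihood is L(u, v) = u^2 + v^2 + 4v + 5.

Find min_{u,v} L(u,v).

1

L(u,v) separates as P(u) + Q(v) + 5, so its minimum is min P + min Q + 5.
P'(u) = 2u vanishes at u ∈ {0}; Q'(v) = 2v + 4 vanishes at v ∈ {-2}.
Local minima of P (where P''>0): P(0)=0. Local minima of Q: Q(-2)=-4.
So the global minimum of L is P(0) + Q(-2) + 5 = 0 − 4 + 5 = 1, attained at (0, -2).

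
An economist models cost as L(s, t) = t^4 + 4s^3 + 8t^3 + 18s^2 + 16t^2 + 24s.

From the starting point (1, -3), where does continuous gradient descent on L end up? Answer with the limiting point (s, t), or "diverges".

(-1, -4)

L is separable, so gradient descent decouples: s follows -∂L/∂s, t follows -∂L/∂t.
∂L/∂s = 12(s + 1)(s + 2); at s=1 this is 72, so s decreases.
∂L/∂t = 4t(t + 2)(t + 4); at t=-3 this is 12, so t decreases.
s converges to its nearest critical value -1 (a local min of the s-part); t converges to -4. The iterate converges to (-1, -4).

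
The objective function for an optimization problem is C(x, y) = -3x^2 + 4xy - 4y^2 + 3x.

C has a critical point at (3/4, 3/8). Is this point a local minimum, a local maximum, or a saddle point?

The Hessian of C is constant: H = [[-6, 4], [4, -8]].
det(H) = (-6)·(-8) − 4² = 32.
det(H) > 0 and tr(H) = -14 < 0, so H is negative definite and the point is a local maximum.

local maximum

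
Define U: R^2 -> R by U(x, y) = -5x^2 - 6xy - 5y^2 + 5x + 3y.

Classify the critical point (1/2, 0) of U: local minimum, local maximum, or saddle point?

local maximum

The Hessian of U is constant: H = [[-10, -6], [-6, -10]].
det(H) = (-10)·(-10) − (-6)² = 64.
det(H) > 0 and tr(H) = -20 < 0, so H is negative definite and the point is a local maximum.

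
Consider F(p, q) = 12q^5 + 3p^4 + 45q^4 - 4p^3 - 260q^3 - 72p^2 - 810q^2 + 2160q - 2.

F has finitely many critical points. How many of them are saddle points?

F separates as a function of p plus a function of q, so ∇F=0 decouples.
∂F/∂p = 12p(p - 4)(p + 3) = 0 at p ∈ {-3, 0, 4}; ∂F/∂q = 60(q - 3)(q - 1)(q + 3)(q + 4) = 0 at q ∈ {-4, -3, 1, 3}.
The Hessian is diagonal: diag(F_pp, F_qq). Second derivatives: F_pp(-3)=252, F_pp(0)=-144, F_pp(4)=336; F_qq(-4)=-2100, F_qq(-3)=1440, F_qq(1)=-2400, F_qq(3)=5040.
Saddle points occur where the two diagonal entries have opposite signs: (-3, -4), (-3, 1), (0, -3), (0, 3), (4, -4), (4, 1). Count: 6.

6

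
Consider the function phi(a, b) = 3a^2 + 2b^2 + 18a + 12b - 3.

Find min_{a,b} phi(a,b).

phi(a,b) separates as P(a) + Q(b) − 3, so its minimum is min P + min Q − 3.
P'(a) = 6a + 18 vanishes at a ∈ {-3}; Q'(b) = 4b + 12 vanishes at b ∈ {-3}.
Local minima of P (where P''>0): P(-3)=-27. Local minima of Q: Q(-3)=-18.
So the global minimum of phi is P(-3) + Q(-3) − 3 = -27 − 18 − 3 = -48, attained at (-3, -3).

-48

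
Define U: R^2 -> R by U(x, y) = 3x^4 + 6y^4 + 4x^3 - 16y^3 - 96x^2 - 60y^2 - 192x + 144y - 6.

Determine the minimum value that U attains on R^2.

-1590

U(x,y) separates as P(x) + Q(y) − 6, so its minimum is min P + min Q − 6.
P'(x) = 12(x - 4)(x + 1)(x + 4) vanishes at x ∈ {-4, -1, 4}; Q'(y) = 24(y - 3)(y - 1)(y + 2) vanishes at y ∈ {-2, 1, 3}.
Local minima of P (where P''>0): P(-4)=-256, P(4)=-1280. Local minima of Q: Q(-2)=-304, Q(3)=-54.
So the global minimum of U is P(4) + Q(-2) − 6 = -1280 − 304 − 6 = -1590, attained at (4, -2).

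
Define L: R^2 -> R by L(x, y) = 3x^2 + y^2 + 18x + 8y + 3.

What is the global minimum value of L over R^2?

L(x,y) separates as P(x) + Q(y) + 3, so its minimum is min P + min Q + 3.
P'(x) = 6x + 18 vanishes at x ∈ {-3}; Q'(y) = 2y + 8 vanishes at y ∈ {-4}.
Local minima of P (where P''>0): P(-3)=-27. Local minima of Q: Q(-4)=-16.
So the global minimum of L is P(-3) + Q(-4) + 3 = -27 − 16 + 3 = -40, attained at (-3, -4).

-40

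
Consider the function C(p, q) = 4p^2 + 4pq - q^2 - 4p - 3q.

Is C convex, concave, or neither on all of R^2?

neither

C is quadratic, so its Hessian is the constant matrix H = [[8, 4], [4, -2]].
det(H) = -32, tr(H) = 6.
det(H) < 0, so H is indefinite: neither convex nor concave.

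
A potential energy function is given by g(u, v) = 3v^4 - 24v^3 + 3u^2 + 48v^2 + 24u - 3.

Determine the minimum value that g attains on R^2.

g(u,v) separates as P(u) + Q(v) − 3, so its minimum is min P + min Q − 3.
P'(u) = 6u + 24 vanishes at u ∈ {-4}; Q'(v) = 12v(v - 4)(v - 2) vanishes at v ∈ {0, 2, 4}.
Local minima of P (where P''>0): P(-4)=-48. Local minima of Q: Q(0)=0, Q(4)=0.
So the global minimum of g is P(-4) + Q(0) − 3 = -48 + 0 − 3 = -51, attained at (-4, 0).

-51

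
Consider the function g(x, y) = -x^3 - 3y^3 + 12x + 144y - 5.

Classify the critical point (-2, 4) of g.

The mixed partial ∂²g/∂x∂y is 0, so the Hessian at any point is diag(g_xx, g_yy) = diag(-6x, -18y).
At (-2, 4): H = diag(12, -72).
The eigenvalues have opposite signs, so H is indefinite: a saddle point.

saddle point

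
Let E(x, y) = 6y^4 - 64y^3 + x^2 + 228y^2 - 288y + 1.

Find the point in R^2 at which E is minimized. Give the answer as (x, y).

(0, 1)

E(x,y) separates as P(x) + Q(y) + 1, so its minimum is min P + min Q + 1.
P'(x) = 2x vanishes at x ∈ {0}; Q'(y) = 24(y - 4)(y - 3)(y - 1) vanishes at y ∈ {1, 3, 4}.
Local minima of P (where P''>0): P(0)=0. Local minima of Q: Q(1)=-118, Q(4)=-64.
So the global minimum of E is P(0) + Q(1) + 1 = 0 − 118 + 1 = -117, attained at (0, 1).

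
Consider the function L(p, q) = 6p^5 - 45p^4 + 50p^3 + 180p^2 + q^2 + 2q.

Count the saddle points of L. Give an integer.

2

L separates as a function of p plus a function of q, so ∇L=0 decouples.
∂L/∂p = 30p(p - 4)(p - 3)(p + 1) = 0 at p ∈ {-1, 0, 3, 4}; ∂L/∂q = 2(q + 1) = 0 at q ∈ {-1}.
The Hessian is diagonal: diag(L_pp, L_qq). Second derivatives: L_pp(-1)=-600, L_pp(0)=360, L_pp(3)=-360, L_pp(4)=600; L_qq(-1)=2.
Saddle points occur where the two diagonal entries have opposite signs: (-1, -1), (3, -1). Count: 2.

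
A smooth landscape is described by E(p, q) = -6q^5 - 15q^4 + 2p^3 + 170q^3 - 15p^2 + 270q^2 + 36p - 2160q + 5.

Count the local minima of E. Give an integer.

2

E separates as a function of p plus a function of q, so ∇E=0 decouples.
∂E/∂p = 6(p - 3)(p - 2) = 0 at p ∈ {2, 3}; ∂E/∂q = -30(q - 3)(q - 2)(q + 3)(q + 4) = 0 at q ∈ {-4, -3, 2, 3}.
The Hessian is diagonal: diag(E_pp, E_qq). Second derivatives: E_pp(2)=-6, E_pp(3)=6; E_qq(-4)=1260, E_qq(-3)=-900, E_qq(2)=900, E_qq(3)=-1260.
Local minima occur where both diagonal entries positive: (3, -4), (3, 2). Count: 2.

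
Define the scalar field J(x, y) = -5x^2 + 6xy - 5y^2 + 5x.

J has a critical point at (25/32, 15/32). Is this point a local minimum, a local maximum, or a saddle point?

The Hessian of J is constant: H = [[-10, 6], [6, -10]].
det(H) = (-10)·(-10) − 6² = 64.
det(H) > 0 and tr(H) = -20 < 0, so H is negative definite and the point is a local maximum.

local maximum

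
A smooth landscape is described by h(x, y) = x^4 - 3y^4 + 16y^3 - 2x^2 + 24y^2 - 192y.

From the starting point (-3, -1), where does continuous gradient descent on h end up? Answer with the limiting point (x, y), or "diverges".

h is separable, so gradient descent decouples: x follows -∂h/∂x, y follows -∂h/∂y.
∂h/∂x = 4x(x - 1)(x + 1); at x=-3 this is -96, so x increases.
∂h/∂y = -12(y - 4)(y - 2)(y + 2); at y=-1 this is -180, so y increases.
x converges to its nearest critical value -1 (a local min of the x-part); y converges to 2. The iterate converges to (-1, 2).

(-1, 2)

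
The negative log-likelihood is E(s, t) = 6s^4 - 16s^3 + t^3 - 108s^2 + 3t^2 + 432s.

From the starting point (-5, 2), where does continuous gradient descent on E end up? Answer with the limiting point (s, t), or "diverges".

(-3, 0)

E is separable, so gradient descent decouples: s follows -∂E/∂s, t follows -∂E/∂t.
∂E/∂s = 24(s - 3)(s - 2)(s + 3); at s=-5 this is -2688, so s increases.
∂E/∂t = 3t(t + 2); at t=2 this is 24, so t decreases.
s converges to its nearest critical value -3 (a local min of the s-part); t converges to 0. The iterate converges to (-3, 0).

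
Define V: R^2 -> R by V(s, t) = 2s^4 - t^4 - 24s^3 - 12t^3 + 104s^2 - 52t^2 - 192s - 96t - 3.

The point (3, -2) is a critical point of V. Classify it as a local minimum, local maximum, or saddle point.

local maximum

The mixed partial ∂²V/∂s∂t is 0, so the Hessian at any point is diag(V_ss, V_tt) = diag(8(3s^2 - 18s + 26), -4(3t^2 + 18t + 26)).
At (3, -2): H = diag(-8, -8).
Both eigenvalues are negative, so H is negative definite: a local maximum.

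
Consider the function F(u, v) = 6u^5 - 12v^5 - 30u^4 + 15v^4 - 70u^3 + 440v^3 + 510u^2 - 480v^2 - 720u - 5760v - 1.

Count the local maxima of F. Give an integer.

4

F separates as a function of u plus a function of v, so ∇F=0 decouples.
∂F/∂u = 30(u - 4)(u - 2)(u - 1)(u + 3) = 0 at u ∈ {-3, 1, 2, 4}; ∂F/∂v = -60(v - 4)(v - 3)(v + 2)(v + 4) = 0 at v ∈ {-4, -2, 3, 4}.
The Hessian is diagonal: diag(F_uu, F_vv). Second derivatives: F_uu(-3)=-4200, F_uu(1)=360, F_uu(2)=-300, F_uu(4)=1260; F_vv(-4)=6720, F_vv(-2)=-3600, F_vv(3)=2100, F_vv(4)=-2880.
Local maxima occur where both diagonal entries negative: (-3, -2), (-3, 4), (2, -2), (2, 4). Count: 4.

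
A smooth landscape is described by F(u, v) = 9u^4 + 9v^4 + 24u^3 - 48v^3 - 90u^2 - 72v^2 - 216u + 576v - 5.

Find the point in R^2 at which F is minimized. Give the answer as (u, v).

F(u,v) separates as P(u) + Q(v) − 5, so its minimum is min P + min Q − 5.
P'(u) = 36(u - 2)(u + 1)(u + 3) vanishes at u ∈ {-3, -1, 2}; Q'(v) = 36(v - 4)(v - 2)(v + 2) vanishes at v ∈ {-2, 2, 4}.
Local minima of P (where P''>0): P(-3)=-81, P(2)=-456. Local minima of Q: Q(-2)=-912, Q(4)=384.
So the global minimum of F is P(2) + Q(-2) − 5 = -456 − 912 − 5 = -1373, attained at (2, -2).

(2, -2)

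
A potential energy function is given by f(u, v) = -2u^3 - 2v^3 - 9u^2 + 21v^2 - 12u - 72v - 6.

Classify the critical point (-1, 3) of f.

The mixed partial ∂²f/∂u∂v is 0, so the Hessian at any point is diag(f_uu, f_vv) = diag(-6(2u + 3), 6(-2v + 7)).
At (-1, 3): H = diag(-6, 6).
The eigenvalues have opposite signs, so H is indefinite: a saddle point.

saddle point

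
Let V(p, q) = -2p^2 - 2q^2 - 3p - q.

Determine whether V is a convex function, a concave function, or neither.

V is quadratic, so its Hessian is the constant matrix H = [[-4, 0], [0, -4]].
det(H) = 16, tr(H) = -8.
det(H) > 0 and tr(H) < 0, so H is negative definite everywhere: concave.

concave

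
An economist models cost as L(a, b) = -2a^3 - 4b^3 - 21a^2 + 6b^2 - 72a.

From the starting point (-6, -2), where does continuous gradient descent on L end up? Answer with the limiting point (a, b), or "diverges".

L is separable, so gradient descent decouples: a follows -∂L/∂a, b follows -∂L/∂b.
∂L/∂a = -6(a + 3)(a + 4); at a=-6 this is -36, so a increases.
∂L/∂b = -12b(b - 1); at b=-2 this is -72, so b increases.
a converges to its nearest critical value -4 (a local min of the a-part); b converges to 0. The iterate converges to (-4, 0).

(-4, 0)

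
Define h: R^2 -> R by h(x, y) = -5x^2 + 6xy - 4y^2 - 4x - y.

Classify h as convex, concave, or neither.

concave

h is quadratic, so its Hessian is the constant matrix H = [[-10, 6], [6, -8]].
det(H) = 44, tr(H) = -18.
det(H) > 0 and tr(H) < 0, so H is negative definite everywhere: concave.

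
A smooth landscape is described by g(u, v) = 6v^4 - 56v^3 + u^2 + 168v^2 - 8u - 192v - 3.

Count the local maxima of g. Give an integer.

0

g separates as a function of u plus a function of v, so ∇g=0 decouples.
∂g/∂u = 2(u - 4) = 0 at u ∈ {4}; ∂g/∂v = 24(v - 4)(v - 2)(v - 1) = 0 at v ∈ {1, 2, 4}.
The Hessian is diagonal: diag(g_uu, g_vv). Second derivatives: g_uu(4)=2; g_vv(1)=72, g_vv(2)=-48, g_vv(4)=144.
Local maxima occur where both diagonal entries negative: none. Count: 0.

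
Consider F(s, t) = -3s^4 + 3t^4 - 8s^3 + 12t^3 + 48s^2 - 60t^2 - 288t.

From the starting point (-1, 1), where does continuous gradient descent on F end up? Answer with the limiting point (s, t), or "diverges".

(0, 3)

F is separable, so gradient descent decouples: s follows -∂F/∂s, t follows -∂F/∂t.
∂F/∂s = -12s(s - 2)(s + 4); at s=-1 this is -108, so s increases.
∂F/∂t = 12(t - 3)(t + 2)(t + 4); at t=1 this is -360, so t increases.
s converges to its nearest critical value 0 (a local min of the s-part); t converges to 3. The iterate converges to (0, 3).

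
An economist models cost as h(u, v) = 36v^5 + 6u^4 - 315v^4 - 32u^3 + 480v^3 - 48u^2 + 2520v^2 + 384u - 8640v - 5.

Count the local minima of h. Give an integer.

4

h separates as a function of u plus a function of v, so ∇h=0 decouples.
∂h/∂u = 24(u - 4)(u - 2)(u + 2) = 0 at u ∈ {-2, 2, 4}; ∂h/∂v = 180(v - 4)(v - 3)(v - 2)(v + 2) = 0 at v ∈ {-2, 2, 3, 4}.
The Hessian is diagonal: diag(h_uu, h_vv). Second derivatives: h_uu(-2)=576, h_uu(2)=-192, h_uu(4)=288; h_vv(-2)=-21600, h_vv(2)=1440, h_vv(3)=-900, h_vv(4)=2160.
Local minima occur where both diagonal entries positive: (-2, 2), (-2, 4), (4, 2), (4, 4). Count: 4.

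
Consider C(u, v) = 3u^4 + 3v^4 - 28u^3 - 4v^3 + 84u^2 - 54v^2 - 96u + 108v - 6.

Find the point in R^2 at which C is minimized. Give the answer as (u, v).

(4, -3)

C(u,v) separates as P(u) + Q(v) − 6, so its minimum is min P + min Q − 6.
P'(u) = 12(u - 4)(u - 2)(u - 1) vanishes at u ∈ {1, 2, 4}; Q'(v) = 12(v - 3)(v - 1)(v + 3) vanishes at v ∈ {-3, 1, 3}.
Local minima of P (where P''>0): P(1)=-37, P(4)=-64. Local minima of Q: Q(-3)=-459, Q(3)=-27.
So the global minimum of C is P(4) + Q(-3) − 6 = -64 − 459 − 6 = -529, attained at (4, -3).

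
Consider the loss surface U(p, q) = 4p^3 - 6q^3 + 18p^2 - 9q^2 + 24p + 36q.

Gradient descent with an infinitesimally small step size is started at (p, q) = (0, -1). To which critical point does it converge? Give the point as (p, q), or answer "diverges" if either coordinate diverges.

U is separable, so gradient descent decouples: p follows -∂U/∂p, q follows -∂U/∂q.
∂U/∂p = 12(p + 1)(p + 2); at p=0 this is 24, so p decreases.
∂U/∂q = -18(q - 1)(q + 2); at q=-1 this is 36, so q decreases.
p converges to its nearest critical value -1 (a local min of the p-part); q converges to -2. The iterate converges to (-1, -2).

(-1, -2)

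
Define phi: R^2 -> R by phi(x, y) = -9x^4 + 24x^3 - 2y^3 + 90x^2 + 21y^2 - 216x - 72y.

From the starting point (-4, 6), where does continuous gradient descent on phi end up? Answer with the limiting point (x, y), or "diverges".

phi is separable, so gradient descent decouples: x follows -∂phi/∂x, y follows -∂phi/∂y.
∂phi/∂x = -36(x - 3)(x - 1)(x + 2); at x=-4 this is 2520, so x decreases.
∂phi/∂y = -6(y - 4)(y - 3); at y=6 this is -36, so y increases.
The x-coordinate has no critical point in that direction and runs off to infinity.

diverges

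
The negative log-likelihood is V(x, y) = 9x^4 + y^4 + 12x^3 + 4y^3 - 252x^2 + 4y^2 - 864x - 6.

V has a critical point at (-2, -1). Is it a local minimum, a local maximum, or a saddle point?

local maximum

The mixed partial ∂²V/∂x∂y is 0, so the Hessian at any point is diag(V_xx, V_yy) = diag(36(3x^2 + 2x - 14), 4(3y^2 + 6y + 2)).
At (-2, -1): H = diag(-216, -4).
Both eigenvalues are negative, so H is negative definite: a local maximum.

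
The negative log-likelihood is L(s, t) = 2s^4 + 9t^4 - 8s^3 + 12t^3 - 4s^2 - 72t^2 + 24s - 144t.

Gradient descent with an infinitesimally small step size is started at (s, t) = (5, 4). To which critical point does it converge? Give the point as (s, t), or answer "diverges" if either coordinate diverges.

L is separable, so gradient descent decouples: s follows -∂L/∂s, t follows -∂L/∂t.
∂L/∂s = 8(s - 3)(s - 1)(s + 1); at s=5 this is 384, so s decreases.
∂L/∂t = 36(t - 2)(t + 1)(t + 2); at t=4 this is 2160, so t decreases.
s converges to its nearest critical value 3 (a local min of the s-part); t converges to 2. The iterate converges to (3, 2).

(3, 2)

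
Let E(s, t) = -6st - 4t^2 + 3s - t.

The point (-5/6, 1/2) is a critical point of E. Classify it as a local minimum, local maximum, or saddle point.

saddle point

The Hessian of E is constant: H = [[0, -6], [-6, -8]].
det(H) = 0·(-8) − (-6)² = -36.
Since det(H) < 0, H is indefinite and the critical point is a saddle point.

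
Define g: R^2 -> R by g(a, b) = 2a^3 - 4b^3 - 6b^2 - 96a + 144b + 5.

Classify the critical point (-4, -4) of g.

The mixed partial ∂²g/∂a∂b is 0, so the Hessian at any point is diag(g_aa, g_bb) = diag(12a, -12(2b + 1)).
At (-4, -4): H = diag(-48, 84).
The eigenvalues have opposite signs, so H is indefinite: a saddle point.

saddle point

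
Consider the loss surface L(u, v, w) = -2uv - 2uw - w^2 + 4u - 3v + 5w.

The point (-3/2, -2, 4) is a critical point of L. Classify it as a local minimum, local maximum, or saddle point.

The Hessian is constant: H = [[0, -2, -2], [-2, 0, 0], [-2, 0, -2]].
Leading principal minors: Δ₁ = 0, Δ₂ = -4, Δ₃ = 8.
The minors fit neither the all-positive nor the alternating-sign pattern, so H is indefinite: a saddle point.

saddle point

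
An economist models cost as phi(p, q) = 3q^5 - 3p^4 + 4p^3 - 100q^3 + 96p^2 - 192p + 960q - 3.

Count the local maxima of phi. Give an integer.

phi separates as a function of p plus a function of q, so ∇phi=0 decouples.
∂phi/∂p = -12(p - 4)(p - 1)(p + 4) = 0 at p ∈ {-4, 1, 4}; ∂phi/∂q = 15(q - 4)(q - 2)(q + 2)(q + 4) = 0 at q ∈ {-4, -2, 2, 4}.
The Hessian is diagonal: diag(phi_pp, phi_qq). Second derivatives: phi_pp(-4)=-480, phi_pp(1)=180, phi_pp(4)=-288; phi_qq(-4)=-1440, phi_qq(-2)=720, phi_qq(2)=-720, phi_qq(4)=1440.
Local maxima occur where both diagonal entries negative: (-4, -4), (-4, 2), (4, -4), (4, 2). Count: 4.

4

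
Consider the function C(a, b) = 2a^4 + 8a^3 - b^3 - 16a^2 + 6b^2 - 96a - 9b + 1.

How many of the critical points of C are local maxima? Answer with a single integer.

C separates as a function of a plus a function of b, so ∇C=0 decouples.
∂C/∂a = 8(a - 2)(a + 2)(a + 3) = 0 at a ∈ {-3, -2, 2}; ∂C/∂b = -3(b - 3)(b - 1) = 0 at b ∈ {1, 3}.
The Hessian is diagonal: diag(C_aa, C_bb). Second derivatives: C_aa(-3)=40, C_aa(-2)=-32, C_aa(2)=160; C_bb(1)=6, C_bb(3)=-6.
Local maxima occur where both diagonal entries negative: (-2, 3). Count: 1.

1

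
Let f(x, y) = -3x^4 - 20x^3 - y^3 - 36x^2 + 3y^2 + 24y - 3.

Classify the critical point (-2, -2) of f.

The mixed partial ∂²f/∂x∂y is 0, so the Hessian at any point is diag(f_xx, f_yy) = diag(-12(3x^2 + 10x + 6), 6(-y + 1)).
At (-2, -2): H = diag(24, 18).
Both eigenvalues are positive, so H is positive definite: a local minimum.

local minimum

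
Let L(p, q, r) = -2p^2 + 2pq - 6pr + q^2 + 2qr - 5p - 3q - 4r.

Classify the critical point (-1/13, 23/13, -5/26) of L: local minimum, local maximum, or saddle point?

The Hessian is constant: H = [[-4, 2, -6], [2, 2, 2], [-6, 2, 0]].
Leading principal minors: Δ₁ = -4, Δ₂ = -12, Δ₃ = -104.
The minors fit neither the all-positive nor the alternating-sign pattern, so H is indefinite: a saddle point.

saddle point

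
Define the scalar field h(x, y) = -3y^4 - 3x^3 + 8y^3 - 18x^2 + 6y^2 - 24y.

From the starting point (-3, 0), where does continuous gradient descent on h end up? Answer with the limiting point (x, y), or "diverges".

(-4, 1)

h is separable, so gradient descent decouples: x follows -∂h/∂x, y follows -∂h/∂y.
∂h/∂x = -9x(x + 4); at x=-3 this is 27, so x decreases.
∂h/∂y = -12(y - 2)(y - 1)(y + 1); at y=0 this is -24, so y increases.
x converges to its nearest critical value -4 (a local min of the x-part); y converges to 1. The iterate converges to (-4, 1).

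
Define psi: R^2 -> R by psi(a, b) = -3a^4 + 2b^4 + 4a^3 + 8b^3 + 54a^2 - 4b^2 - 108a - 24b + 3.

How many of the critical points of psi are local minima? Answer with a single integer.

psi separates as a function of a plus a function of b, so ∇psi=0 decouples.
∂psi/∂a = -12(a - 3)(a - 1)(a + 3) = 0 at a ∈ {-3, 1, 3}; ∂psi/∂b = 8(b - 1)(b + 1)(b + 3) = 0 at b ∈ {-3, -1, 1}.
The Hessian is diagonal: diag(psi_aa, psi_bb). Second derivatives: psi_aa(-3)=-288, psi_aa(1)=96, psi_aa(3)=-144; psi_bb(-3)=64, psi_bb(-1)=-32, psi_bb(1)=64.
Local minima occur where both diagonal entries positive: (1, -3), (1, 1). Count: 2.

2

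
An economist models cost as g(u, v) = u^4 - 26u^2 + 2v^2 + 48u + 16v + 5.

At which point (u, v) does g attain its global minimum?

(-4, -4)

g(u,v) separates as P(u) + Q(v) + 5, so its minimum is min P + min Q + 5.
P'(u) = 4(u - 3)(u - 1)(u + 4) vanishes at u ∈ {-4, 1, 3}; Q'(v) = 4v + 16 vanishes at v ∈ {-4}.
Local minima of P (where P''>0): P(-4)=-352, P(3)=-9. Local minima of Q: Q(-4)=-32.
So the global minimum of g is P(-4) + Q(-4) + 5 = -352 − 32 + 5 = -379, attained at (-4, -4).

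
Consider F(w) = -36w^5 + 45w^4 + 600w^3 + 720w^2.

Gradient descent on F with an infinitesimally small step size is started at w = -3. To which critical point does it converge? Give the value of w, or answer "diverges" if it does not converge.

F'(w) = -180w(w - 4)(w + 1)(w + 2), so F'(-3) = -7560.
Gradient descent moves in the -F' direction, i.e. w is increasing.
The nearest critical point in that direction is w = -2, where F'' = 2160 > 0 (a local minimum). The iterate converges there.

-2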